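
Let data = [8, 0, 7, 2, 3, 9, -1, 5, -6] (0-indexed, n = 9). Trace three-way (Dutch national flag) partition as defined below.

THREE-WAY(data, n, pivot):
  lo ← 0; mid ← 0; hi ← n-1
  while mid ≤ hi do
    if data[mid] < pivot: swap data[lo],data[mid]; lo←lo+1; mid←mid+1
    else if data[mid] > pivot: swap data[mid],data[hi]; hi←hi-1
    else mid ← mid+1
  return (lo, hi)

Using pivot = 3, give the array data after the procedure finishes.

[-6, 0, -1, 2, 3, 9, 5, 7, 8]

lo=0 mid=0 hi=8
8>3: swap(0,8), hi=7 ⇒ [-6, 0, 7, 2, 3, 9, -1, 5, 8]
-6<3: swap(0,0), lo=1 mid=1 ⇒ [-6, 0, 7, 2, 3, 9, -1, 5, 8]
0<3: swap(1,1), lo=2 mid=2 ⇒ [-6, 0, 7, 2, 3, 9, -1, 5, 8]
7>3: swap(2,7), hi=6 ⇒ [-6, 0, 5, 2, 3, 9, -1, 7, 8]
5>3: swap(2,6), hi=5 ⇒ [-6, 0, -1, 2, 3, 9, 5, 7, 8]
-1<3: swap(2,2), lo=3 mid=3 ⇒ [-6, 0, -1, 2, 3, 9, 5, 7, 8]
2<3: swap(3,3), lo=4 mid=4 ⇒ [-6, 0, -1, 2, 3, 9, 5, 7, 8]
3=3: mid=5
9>3: swap(5,5), hi=4 ⇒ [-6, 0, -1, 2, 3, 9, 5, 7, 8]
done. lo=4 hi=4; data=[-6, 0, -1, 2, 3, 9, 5, 7, 8]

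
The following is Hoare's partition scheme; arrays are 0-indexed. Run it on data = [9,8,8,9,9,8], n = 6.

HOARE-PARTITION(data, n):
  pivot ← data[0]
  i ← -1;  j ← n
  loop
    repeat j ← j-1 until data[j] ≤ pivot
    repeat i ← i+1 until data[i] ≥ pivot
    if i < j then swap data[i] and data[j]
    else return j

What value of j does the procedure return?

pivot=9
j stops at 5 (8), i stops at 0 (9); swap ⇒ [8,8,8,9,9,9]
j stops at 4 (9), i stops at 3 (9); swap ⇒ [8,8,8,9,9,9]
j stops at 3, i stops at 4; i≥j ⇒ return 3. data=[8,8,8,9,9,9]

3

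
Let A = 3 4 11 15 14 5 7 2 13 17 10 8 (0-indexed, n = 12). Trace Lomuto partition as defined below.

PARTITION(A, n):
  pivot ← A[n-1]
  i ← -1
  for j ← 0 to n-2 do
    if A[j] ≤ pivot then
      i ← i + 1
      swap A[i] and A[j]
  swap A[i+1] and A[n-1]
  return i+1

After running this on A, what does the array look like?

pivot = A[11] = 8; i = -1
j=0: A[0]=3 ≤ 8 → i=0, swap A[0],A[0] (no change) → 3 4 11 15 14 5 7 2 13 17 10 8
j=1: A[1]=4 ≤ 8 → i=1, swap A[1],A[1] (no change) → 3 4 11 15 14 5 7 2 13 17 10 8
j=2: A[2]=11 > 8 → no swap
j=3: A[3]=15 > 8 → no swap
j=4: A[4]=14 > 8 → no swap
j=5: A[5]=5 ≤ 8 → i=2, swap A[2],A[5] → 3 4 5 15 14 11 7 2 13 17 10 8
j=6: A[6]=7 ≤ 8 → i=3, swap A[3],A[6] → 3 4 5 7 14 11 15 2 13 17 10 8
j=7: A[7]=2 ≤ 8 → i=4, swap A[4],A[7] → 3 4 5 7 2 11 15 14 13 17 10 8
j=8: A[8]=13 > 8 → no swap
j=9: A[9]=17 > 8 → no swap
j=10: A[10]=10 > 8 → no swap
final swap A[5],A[11] → 3 4 5 7 2 8 15 14 13 17 10 11; return 5

3 4 5 7 2 8 15 14 13 17 10 11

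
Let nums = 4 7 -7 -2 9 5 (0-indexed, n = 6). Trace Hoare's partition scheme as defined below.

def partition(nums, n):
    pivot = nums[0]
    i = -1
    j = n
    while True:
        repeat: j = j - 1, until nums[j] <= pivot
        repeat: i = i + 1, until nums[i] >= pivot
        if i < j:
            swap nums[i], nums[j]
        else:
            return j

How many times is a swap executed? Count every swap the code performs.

2

pivot = nums[0] = 4; i = -1, j = 6
j→3 (nums[3]=-2≤4), i→0 (nums[0]=4≥4); i<j, swap → -2 7 -7 4 9 5
j→2 (nums[2]=-7≤4), i→1 (nums[1]=7≥4); i<j, swap → -2 -7 7 4 9 5
j→1, i→2; i≥j, return j=1. nums = -2 -7 7 4 9 5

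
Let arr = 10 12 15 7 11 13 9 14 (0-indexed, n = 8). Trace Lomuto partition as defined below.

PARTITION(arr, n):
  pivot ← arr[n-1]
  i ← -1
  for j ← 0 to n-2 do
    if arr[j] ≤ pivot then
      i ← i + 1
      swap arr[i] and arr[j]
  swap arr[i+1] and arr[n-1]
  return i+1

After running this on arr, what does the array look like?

pivot=14, i=-1
j=0: 10≤14, i=0, swap(0,0) ⇒ 10 12 15 7 11 13 9 14
j=1: 12≤14, i=1, swap(1,1) ⇒ 10 12 15 7 11 13 9 14
j=2: 15>14, skip
j=3: 7≤14, i=2, swap(2,3) ⇒ 10 12 7 15 11 13 9 14
j=4: 11≤14, i=3, swap(3,4) ⇒ 10 12 7 11 15 13 9 14
j=5: 13≤14, i=4, swap(4,5) ⇒ 10 12 7 11 13 15 9 14
j=6: 9≤14, i=5, swap(5,6) ⇒ 10 12 7 11 13 9 15 14
swap(6,7) ⇒ 10 12 7 11 13 9 14 15; return 6

10 12 7 11 13 9 14 15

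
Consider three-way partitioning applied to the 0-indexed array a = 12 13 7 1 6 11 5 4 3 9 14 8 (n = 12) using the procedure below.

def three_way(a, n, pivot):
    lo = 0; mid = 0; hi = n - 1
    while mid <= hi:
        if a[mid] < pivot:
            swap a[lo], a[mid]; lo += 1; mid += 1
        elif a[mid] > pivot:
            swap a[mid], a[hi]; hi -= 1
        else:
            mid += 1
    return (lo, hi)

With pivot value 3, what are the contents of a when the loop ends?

1 3 7 6 11 5 4 13 9 14 8 12

lo=0 mid=0 hi=11
12>3: swap(0,11), hi=10 ⇒ 8 13 7 1 6 11 5 4 3 9 14 12
8>3: swap(0,10), hi=9 ⇒ 14 13 7 1 6 11 5 4 3 9 8 12
14>3: swap(0,9), hi=8 ⇒ 9 13 7 1 6 11 5 4 3 14 8 12
9>3: swap(0,8), hi=7 ⇒ 3 13 7 1 6 11 5 4 9 14 8 12
3=3: mid=1
13>3: swap(1,7), hi=6 ⇒ 3 4 7 1 6 11 5 13 9 14 8 12
4>3: swap(1,6), hi=5 ⇒ 3 5 7 1 6 11 4 13 9 14 8 12
5>3: swap(1,5), hi=4 ⇒ 3 11 7 1 6 5 4 13 9 14 8 12
11>3: swap(1,4), hi=3 ⇒ 3 6 7 1 11 5 4 13 9 14 8 12
6>3: swap(1,3), hi=2 ⇒ 3 1 7 6 11 5 4 13 9 14 8 12
1<3: swap(0,1), lo=1 mid=2 ⇒ 1 3 7 6 11 5 4 13 9 14 8 12
7>3: swap(2,2), hi=1 ⇒ 1 3 7 6 11 5 4 13 9 14 8 12
done. lo=1 hi=1; a=1 3 7 6 11 5 4 13 9 14 8 12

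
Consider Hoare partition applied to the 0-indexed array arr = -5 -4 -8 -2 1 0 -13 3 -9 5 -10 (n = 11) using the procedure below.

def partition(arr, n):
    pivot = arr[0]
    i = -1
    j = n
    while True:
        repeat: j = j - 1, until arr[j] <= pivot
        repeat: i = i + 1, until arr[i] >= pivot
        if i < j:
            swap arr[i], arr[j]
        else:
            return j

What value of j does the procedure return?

pivot = arr[0] = -5; i = -1, j = 11
j→10 (arr[10]=-10≤-5), i→0 (arr[0]=-5≥-5); i<j, swap → -10 -4 -8 -2 1 0 -13 3 -9 5 -5
j→8 (arr[8]=-9≤-5), i→1 (arr[1]=-4≥-5); i<j, swap → -10 -9 -8 -2 1 0 -13 3 -4 5 -5
j→6 (arr[6]=-13≤-5), i→3 (arr[3]=-2≥-5); i<j, swap → -10 -9 -8 -13 1 0 -2 3 -4 5 -5
j→3, i→4; i≥j, return j=3. arr = -10 -9 -8 -13 1 0 -2 3 -4 5 -5

3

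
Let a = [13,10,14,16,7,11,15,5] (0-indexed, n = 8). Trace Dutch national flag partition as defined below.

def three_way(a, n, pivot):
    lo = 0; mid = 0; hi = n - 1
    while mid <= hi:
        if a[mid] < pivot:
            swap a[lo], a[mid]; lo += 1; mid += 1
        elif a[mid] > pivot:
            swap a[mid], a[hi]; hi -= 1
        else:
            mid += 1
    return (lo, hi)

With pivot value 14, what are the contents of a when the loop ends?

lo=0 mid=0 hi=7
13<14: swap(0,0), lo=1 mid=1 ⇒ [13,10,14,16,7,11,15,5]
10<14: swap(1,1), lo=2 mid=2 ⇒ [13,10,14,16,7,11,15,5]
14=14: mid=3
16>14: swap(3,7), hi=6 ⇒ [13,10,14,5,7,11,15,16]
5<14: swap(2,3), lo=3 mid=4 ⇒ [13,10,5,14,7,11,15,16]
7<14: swap(3,4), lo=4 mid=5 ⇒ [13,10,5,7,14,11,15,16]
11<14: swap(4,5), lo=5 mid=6 ⇒ [13,10,5,7,11,14,15,16]
15>14: swap(6,6), hi=5 ⇒ [13,10,5,7,11,14,15,16]
done. lo=5 hi=5; a=[13,10,5,7,11,14,15,16]

[13,10,5,7,11,14,15,16]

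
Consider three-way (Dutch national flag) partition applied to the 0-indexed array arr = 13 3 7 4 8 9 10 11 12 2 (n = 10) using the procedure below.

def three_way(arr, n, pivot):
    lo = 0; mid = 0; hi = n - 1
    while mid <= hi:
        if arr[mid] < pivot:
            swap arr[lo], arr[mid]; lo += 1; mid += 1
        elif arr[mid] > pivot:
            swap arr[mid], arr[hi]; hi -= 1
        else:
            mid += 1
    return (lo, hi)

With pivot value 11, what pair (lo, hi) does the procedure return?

(7, 7)

pivot = 11; lo=0, mid=0, hi=9
arr[mid]=13>11: swap arr[0],arr[9]; hi=8 → 2 3 7 4 8 9 10 11 12 13
arr[mid]=2<11: swap arr[0],arr[0]; lo=1,mid=1 → 2 3 7 4 8 9 10 11 12 13
arr[mid]=3<11: swap arr[1],arr[1]; lo=2,mid=2 → 2 3 7 4 8 9 10 11 12 13
arr[mid]=7<11: swap arr[2],arr[2]; lo=3,mid=3 → 2 3 7 4 8 9 10 11 12 13
arr[mid]=4<11: swap arr[3],arr[3]; lo=4,mid=4 → 2 3 7 4 8 9 10 11 12 13
arr[mid]=8<11: swap arr[4],arr[4]; lo=5,mid=5 → 2 3 7 4 8 9 10 11 12 13
arr[mid]=9<11: swap arr[5],arr[5]; lo=6,mid=6 → 2 3 7 4 8 9 10 11 12 13
arr[mid]=10<11: swap arr[6],arr[6]; lo=7,mid=7 → 2 3 7 4 8 9 10 11 12 13
arr[mid]=11=11: mid=8
arr[mid]=12>11: swap arr[8],arr[8]; hi=7 → 2 3 7 4 8 9 10 11 12 13
end: lo=7, hi=7; arr = 2 3 7 4 8 9 10 11 12 13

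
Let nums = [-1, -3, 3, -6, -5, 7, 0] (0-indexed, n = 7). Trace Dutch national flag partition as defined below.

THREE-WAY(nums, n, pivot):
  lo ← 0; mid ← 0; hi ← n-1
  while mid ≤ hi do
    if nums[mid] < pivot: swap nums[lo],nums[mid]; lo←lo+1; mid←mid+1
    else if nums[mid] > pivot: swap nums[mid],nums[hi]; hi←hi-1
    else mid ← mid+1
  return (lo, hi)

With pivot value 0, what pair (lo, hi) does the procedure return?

lo=0 mid=0 hi=6
-1<0: swap(0,0), lo=1 mid=1 ⇒ [-1, -3, 3, -6, -5, 7, 0]
-3<0: swap(1,1), lo=2 mid=2 ⇒ [-1, -3, 3, -6, -5, 7, 0]
3>0: swap(2,6), hi=5 ⇒ [-1, -3, 0, -6, -5, 7, 3]
0=0: mid=3
-6<0: swap(2,3), lo=3 mid=4 ⇒ [-1, -3, -6, 0, -5, 7, 3]
-5<0: swap(3,4), lo=4 mid=5 ⇒ [-1, -3, -6, -5, 0, 7, 3]
7>0: swap(5,5), hi=4 ⇒ [-1, -3, -6, -5, 0, 7, 3]
done. lo=4 hi=4; nums=[-1, -3, -6, -5, 0, 7, 3]

(4, 4)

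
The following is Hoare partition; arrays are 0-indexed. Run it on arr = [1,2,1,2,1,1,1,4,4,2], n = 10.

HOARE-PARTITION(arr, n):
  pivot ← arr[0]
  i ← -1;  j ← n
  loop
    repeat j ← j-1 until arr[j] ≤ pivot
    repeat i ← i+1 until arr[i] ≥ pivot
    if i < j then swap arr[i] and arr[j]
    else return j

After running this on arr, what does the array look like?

pivot = arr[0] = 1; i = -1, j = 10
j→6 (arr[6]=1≤1), i→0 (arr[0]=1≥1); i<j, swap → [1,2,1,2,1,1,1,4,4,2]
j→5 (arr[5]=1≤1), i→1 (arr[1]=2≥1); i<j, swap → [1,1,1,2,1,2,1,4,4,2]
j→4 (arr[4]=1≤1), i→2 (arr[2]=1≥1); i<j, swap → [1,1,1,2,1,2,1,4,4,2]
j→2, i→3; i≥j, return j=2. arr = [1,1,1,2,1,2,1,4,4,2]

[1,1,1,2,1,2,1,4,4,2]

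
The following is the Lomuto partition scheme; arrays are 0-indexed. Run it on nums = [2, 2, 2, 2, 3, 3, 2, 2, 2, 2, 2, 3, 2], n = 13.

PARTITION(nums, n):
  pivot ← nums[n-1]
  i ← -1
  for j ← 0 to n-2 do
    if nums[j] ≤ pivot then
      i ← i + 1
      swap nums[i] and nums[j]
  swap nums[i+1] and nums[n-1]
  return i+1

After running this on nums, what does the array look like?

pivot=2, i=-1
j=0: 2≤2, i=0, swap(0,0) ⇒ [2, 2, 2, 2, 3, 3, 2, 2, 2, 2, 2, 3, 2]
j=1: 2≤2, i=1, swap(1,1) ⇒ [2, 2, 2, 2, 3, 3, 2, 2, 2, 2, 2, 3, 2]
j=2: 2≤2, i=2, swap(2,2) ⇒ [2, 2, 2, 2, 3, 3, 2, 2, 2, 2, 2, 3, 2]
j=3: 2≤2, i=3, swap(3,3) ⇒ [2, 2, 2, 2, 3, 3, 2, 2, 2, 2, 2, 3, 2]
j=4: 3>2, skip
j=5: 3>2, skip
j=6: 2≤2, i=4, swap(4,6) ⇒ [2, 2, 2, 2, 2, 3, 3, 2, 2, 2, 2, 3, 2]
j=7: 2≤2, i=5, swap(5,7) ⇒ [2, 2, 2, 2, 2, 2, 3, 3, 2, 2, 2, 3, 2]
j=8: 2≤2, i=6, swap(6,8) ⇒ [2, 2, 2, 2, 2, 2, 2, 3, 3, 2, 2, 3, 2]
j=9: 2≤2, i=7, swap(7,9) ⇒ [2, 2, 2, 2, 2, 2, 2, 2, 3, 3, 2, 3, 2]
j=10: 2≤2, i=8, swap(8,10) ⇒ [2, 2, 2, 2, 2, 2, 2, 2, 2, 3, 3, 3, 2]
j=11: 3>2, skip
swap(9,12) ⇒ [2, 2, 2, 2, 2, 2, 2, 2, 2, 2, 3, 3, 3]; return 9

[2, 2, 2, 2, 2, 2, 2, 2, 2, 2, 3, 3, 3]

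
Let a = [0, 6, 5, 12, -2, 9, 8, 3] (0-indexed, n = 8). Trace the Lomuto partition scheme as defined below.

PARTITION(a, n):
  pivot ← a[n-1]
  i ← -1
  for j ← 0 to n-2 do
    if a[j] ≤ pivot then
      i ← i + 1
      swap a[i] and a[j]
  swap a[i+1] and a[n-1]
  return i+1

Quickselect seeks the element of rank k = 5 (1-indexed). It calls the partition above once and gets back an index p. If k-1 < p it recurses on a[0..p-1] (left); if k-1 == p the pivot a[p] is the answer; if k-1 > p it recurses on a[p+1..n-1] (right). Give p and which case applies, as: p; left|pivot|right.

2; right

pivot = a[7] = 3; i = -1
j=0: a[0]=0 ≤ 3 → i=0, swap a[0],a[0] (no change) → [0, 6, 5, 12, -2, 9, 8, 3]
j=1: a[1]=6 > 3 → no swap
j=2: a[2]=5 > 3 → no swap
j=3: a[3]=12 > 3 → no swap
j=4: a[4]=-2 ≤ 3 → i=1, swap a[1],a[4] → [0, -2, 5, 12, 6, 9, 8, 3]
j=5: a[5]=9 > 3 → no swap
j=6: a[6]=8 > 3 → no swap
final swap a[2],a[7] → [0, -2, 3, 12, 6, 9, 8, 5]; return 2
p = 2; k-1 = 4 > 2 ⇒ right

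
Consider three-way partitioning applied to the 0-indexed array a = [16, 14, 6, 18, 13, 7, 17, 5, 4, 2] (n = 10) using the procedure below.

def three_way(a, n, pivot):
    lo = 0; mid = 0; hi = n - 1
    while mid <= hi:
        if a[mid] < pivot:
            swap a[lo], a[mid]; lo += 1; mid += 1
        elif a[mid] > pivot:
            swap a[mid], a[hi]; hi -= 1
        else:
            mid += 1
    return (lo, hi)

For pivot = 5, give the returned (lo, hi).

lo=0 mid=0 hi=9
16>5: swap(0,9), hi=8 ⇒ [2, 14, 6, 18, 13, 7, 17, 5, 4, 16]
2<5: swap(0,0), lo=1 mid=1 ⇒ [2, 14, 6, 18, 13, 7, 17, 5, 4, 16]
14>5: swap(1,8), hi=7 ⇒ [2, 4, 6, 18, 13, 7, 17, 5, 14, 16]
4<5: swap(1,1), lo=2 mid=2 ⇒ [2, 4, 6, 18, 13, 7, 17, 5, 14, 16]
6>5: swap(2,7), hi=6 ⇒ [2, 4, 5, 18, 13, 7, 17, 6, 14, 16]
5=5: mid=3
18>5: swap(3,6), hi=5 ⇒ [2, 4, 5, 17, 13, 7, 18, 6, 14, 16]
17>5: swap(3,5), hi=4 ⇒ [2, 4, 5, 7, 13, 17, 18, 6, 14, 16]
7>5: swap(3,4), hi=3 ⇒ [2, 4, 5, 13, 7, 17, 18, 6, 14, 16]
13>5: swap(3,3), hi=2 ⇒ [2, 4, 5, 13, 7, 17, 18, 6, 14, 16]
done. lo=2 hi=2; a=[2, 4, 5, 13, 7, 17, 18, 6, 14, 16]

(2, 2)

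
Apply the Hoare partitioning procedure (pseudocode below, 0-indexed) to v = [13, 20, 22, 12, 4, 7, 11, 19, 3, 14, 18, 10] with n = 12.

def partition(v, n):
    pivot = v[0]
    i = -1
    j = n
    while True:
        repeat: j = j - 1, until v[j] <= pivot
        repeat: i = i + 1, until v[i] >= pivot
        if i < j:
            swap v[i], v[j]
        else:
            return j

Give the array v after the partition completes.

[10, 3, 11, 12, 4, 7, 22, 19, 20, 14, 18, 13]

pivot = v[0] = 13; i = -1, j = 12
j→11 (v[11]=10≤13), i→0 (v[0]=13≥13); i<j, swap → [10, 20, 22, 12, 4, 7, 11, 19, 3, 14, 18, 13]
j→8 (v[8]=3≤13), i→1 (v[1]=20≥13); i<j, swap → [10, 3, 22, 12, 4, 7, 11, 19, 20, 14, 18, 13]
j→6 (v[6]=11≤13), i→2 (v[2]=22≥13); i<j, swap → [10, 3, 11, 12, 4, 7, 22, 19, 20, 14, 18, 13]
j→5, i→6; i≥j, return j=5. v = [10, 3, 11, 12, 4, 7, 22, 19, 20, 14, 18, 13]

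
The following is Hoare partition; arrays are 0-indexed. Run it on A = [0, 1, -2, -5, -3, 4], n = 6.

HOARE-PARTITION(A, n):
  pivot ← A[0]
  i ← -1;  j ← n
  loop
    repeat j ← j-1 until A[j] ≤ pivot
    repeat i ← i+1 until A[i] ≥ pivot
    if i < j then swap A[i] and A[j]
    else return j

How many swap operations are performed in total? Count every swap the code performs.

pivot=0
j stops at 4 (-3), i stops at 0 (0); swap ⇒ [-3, 1, -2, -5, 0, 4]
j stops at 3 (-5), i stops at 1 (1); swap ⇒ [-3, -5, -2, 1, 0, 4]
j stops at 2, i stops at 3; i≥j ⇒ return 2. A=[-3, -5, -2, 1, 0, 4]

2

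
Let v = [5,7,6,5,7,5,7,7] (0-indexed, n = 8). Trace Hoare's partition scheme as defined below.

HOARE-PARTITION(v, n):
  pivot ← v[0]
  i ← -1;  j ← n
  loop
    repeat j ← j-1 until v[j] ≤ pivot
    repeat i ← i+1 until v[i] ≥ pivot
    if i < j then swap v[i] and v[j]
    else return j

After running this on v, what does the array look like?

pivot = v[0] = 5; i = -1, j = 8
j→5 (v[5]=5≤5), i→0 (v[0]=5≥5); i<j, swap → [5,7,6,5,7,5,7,7]
j→3 (v[3]=5≤5), i→1 (v[1]=7≥5); i<j, swap → [5,5,6,7,7,5,7,7]
j→1, i→2; i≥j, return j=1. v = [5,5,6,7,7,5,7,7]

[5,5,6,7,7,5,7,7]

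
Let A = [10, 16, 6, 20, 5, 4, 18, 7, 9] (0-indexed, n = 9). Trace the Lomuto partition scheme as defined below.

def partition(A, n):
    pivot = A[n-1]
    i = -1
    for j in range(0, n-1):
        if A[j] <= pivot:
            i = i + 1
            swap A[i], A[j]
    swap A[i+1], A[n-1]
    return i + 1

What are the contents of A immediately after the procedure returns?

[6, 5, 4, 7, 9, 10, 18, 20, 16]

pivot = A[8] = 9; i = -1
j=0: A[0]=10 > 9 → no swap
j=1: A[1]=16 > 9 → no swap
j=2: A[2]=6 ≤ 9 → i=0, swap A[0],A[2] → [6, 16, 10, 20, 5, 4, 18, 7, 9]
j=3: A[3]=20 > 9 → no swap
j=4: A[4]=5 ≤ 9 → i=1, swap A[1],A[4] → [6, 5, 10, 20, 16, 4, 18, 7, 9]
j=5: A[5]=4 ≤ 9 → i=2, swap A[2],A[5] → [6, 5, 4, 20, 16, 10, 18, 7, 9]
j=6: A[6]=18 > 9 → no swap
j=7: A[7]=7 ≤ 9 → i=3, swap A[3],A[7] → [6, 5, 4, 7, 16, 10, 18, 20, 9]
final swap A[4],A[8] → [6, 5, 4, 7, 9, 10, 18, 20, 16]; return 4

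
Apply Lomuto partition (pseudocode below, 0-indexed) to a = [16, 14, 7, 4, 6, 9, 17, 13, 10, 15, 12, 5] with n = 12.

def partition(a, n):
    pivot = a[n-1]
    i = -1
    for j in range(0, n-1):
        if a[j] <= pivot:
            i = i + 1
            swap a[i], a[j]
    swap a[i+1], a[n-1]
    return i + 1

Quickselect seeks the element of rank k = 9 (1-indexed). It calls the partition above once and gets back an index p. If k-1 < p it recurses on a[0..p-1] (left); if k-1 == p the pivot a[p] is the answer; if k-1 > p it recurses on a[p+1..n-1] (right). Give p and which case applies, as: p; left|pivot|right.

1; right

pivot=5, i=-1
j=0: 16>5, skip
j=1: 14>5, skip
j=2: 7>5, skip
j=3: 4≤5, i=0, swap(0,3) ⇒ [4, 14, 7, 16, 6, 9, 17, 13, 10, 15, 12, 5]
j=4: 6>5, skip
j=5: 9>5, skip
j=6: 17>5, skip
j=7: 13>5, skip
j=8: 10>5, skip
j=9: 15>5, skip
j=10: 12>5, skip
swap(1,11) ⇒ [4, 5, 7, 16, 6, 9, 17, 13, 10, 15, 12, 14]; return 1
p = 1; k-1 = 8 > 1 ⇒ right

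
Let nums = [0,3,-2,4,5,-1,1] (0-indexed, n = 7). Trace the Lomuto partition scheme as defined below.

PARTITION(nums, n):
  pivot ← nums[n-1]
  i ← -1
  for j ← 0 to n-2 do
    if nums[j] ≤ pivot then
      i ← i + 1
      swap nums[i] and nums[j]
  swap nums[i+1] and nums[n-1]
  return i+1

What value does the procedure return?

pivot=1, i=-1
j=0: 0≤1, i=0, swap(0,0) ⇒ [0,3,-2,4,5,-1,1]
j=1: 3>1, skip
j=2: -2≤1, i=1, swap(1,2) ⇒ [0,-2,3,4,5,-1,1]
j=3: 4>1, skip
j=4: 5>1, skip
j=5: -1≤1, i=2, swap(2,5) ⇒ [0,-2,-1,4,5,3,1]
swap(3,6) ⇒ [0,-2,-1,1,5,3,4]; return 3

3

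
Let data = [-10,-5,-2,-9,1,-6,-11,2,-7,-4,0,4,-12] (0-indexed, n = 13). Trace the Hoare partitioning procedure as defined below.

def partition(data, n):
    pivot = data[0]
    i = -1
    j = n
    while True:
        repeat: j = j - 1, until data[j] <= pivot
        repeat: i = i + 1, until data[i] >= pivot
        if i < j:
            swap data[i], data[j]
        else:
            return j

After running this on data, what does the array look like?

pivot=-10
j stops at 12 (-12), i stops at 0 (-10); swap ⇒ [-12,-5,-2,-9,1,-6,-11,2,-7,-4,0,4,-10]
j stops at 6 (-11), i stops at 1 (-5); swap ⇒ [-12,-11,-2,-9,1,-6,-5,2,-7,-4,0,4,-10]
j stops at 1, i stops at 2; i≥j ⇒ return 1. data=[-12,-11,-2,-9,1,-6,-5,2,-7,-4,0,4,-10]

[-12,-11,-2,-9,1,-6,-5,2,-7,-4,0,4,-10]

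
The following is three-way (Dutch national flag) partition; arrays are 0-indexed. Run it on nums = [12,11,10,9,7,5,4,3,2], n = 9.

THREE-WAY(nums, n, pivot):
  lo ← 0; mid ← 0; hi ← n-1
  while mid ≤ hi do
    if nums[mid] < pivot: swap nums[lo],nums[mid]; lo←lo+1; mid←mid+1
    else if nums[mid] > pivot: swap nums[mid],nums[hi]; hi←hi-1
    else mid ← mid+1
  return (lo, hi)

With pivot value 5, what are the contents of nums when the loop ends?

[2,3,4,5,7,9,10,11,12]

pivot = 5; lo=0, mid=0, hi=8
nums[mid]=12>5: swap nums[0],nums[8]; hi=7 → [2,11,10,9,7,5,4,3,12]
nums[mid]=2<5: swap nums[0],nums[0]; lo=1,mid=1 → [2,11,10,9,7,5,4,3,12]
nums[mid]=11>5: swap nums[1],nums[7]; hi=6 → [2,3,10,9,7,5,4,11,12]
nums[mid]=3<5: swap nums[1],nums[1]; lo=2,mid=2 → [2,3,10,9,7,5,4,11,12]
nums[mid]=10>5: swap nums[2],nums[6]; hi=5 → [2,3,4,9,7,5,10,11,12]
nums[mid]=4<5: swap nums[2],nums[2]; lo=3,mid=3 → [2,3,4,9,7,5,10,11,12]
nums[mid]=9>5: swap nums[3],nums[5]; hi=4 → [2,3,4,5,7,9,10,11,12]
nums[mid]=5=5: mid=4
nums[mid]=7>5: swap nums[4],nums[4]; hi=3 → [2,3,4,5,7,9,10,11,12]
end: lo=3, hi=3; nums = [2,3,4,5,7,9,10,11,12]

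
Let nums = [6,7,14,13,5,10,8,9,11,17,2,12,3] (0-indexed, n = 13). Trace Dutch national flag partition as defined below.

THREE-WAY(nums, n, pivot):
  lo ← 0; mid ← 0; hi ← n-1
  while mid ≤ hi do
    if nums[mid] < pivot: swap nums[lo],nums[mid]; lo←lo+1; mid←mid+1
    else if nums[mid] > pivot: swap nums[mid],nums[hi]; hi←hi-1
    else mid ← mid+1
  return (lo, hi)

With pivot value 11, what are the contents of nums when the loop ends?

lo=0 mid=0 hi=12
6<11: swap(0,0), lo=1 mid=1 ⇒ [6,7,14,13,5,10,8,9,11,17,2,12,3]
7<11: swap(1,1), lo=2 mid=2 ⇒ [6,7,14,13,5,10,8,9,11,17,2,12,3]
14>11: swap(2,12), hi=11 ⇒ [6,7,3,13,5,10,8,9,11,17,2,12,14]
3<11: swap(2,2), lo=3 mid=3 ⇒ [6,7,3,13,5,10,8,9,11,17,2,12,14]
13>11: swap(3,11), hi=10 ⇒ [6,7,3,12,5,10,8,9,11,17,2,13,14]
12>11: swap(3,10), hi=9 ⇒ [6,7,3,2,5,10,8,9,11,17,12,13,14]
2<11: swap(3,3), lo=4 mid=4 ⇒ [6,7,3,2,5,10,8,9,11,17,12,13,14]
5<11: swap(4,4), lo=5 mid=5 ⇒ [6,7,3,2,5,10,8,9,11,17,12,13,14]
10<11: swap(5,5), lo=6 mid=6 ⇒ [6,7,3,2,5,10,8,9,11,17,12,13,14]
8<11: swap(6,6), lo=7 mid=7 ⇒ [6,7,3,2,5,10,8,9,11,17,12,13,14]
9<11: swap(7,7), lo=8 mid=8 ⇒ [6,7,3,2,5,10,8,9,11,17,12,13,14]
11=11: mid=9
17>11: swap(9,9), hi=8 ⇒ [6,7,3,2,5,10,8,9,11,17,12,13,14]
done. lo=8 hi=8; nums=[6,7,3,2,5,10,8,9,11,17,12,13,14]

[6,7,3,2,5,10,8,9,11,17,12,13,14]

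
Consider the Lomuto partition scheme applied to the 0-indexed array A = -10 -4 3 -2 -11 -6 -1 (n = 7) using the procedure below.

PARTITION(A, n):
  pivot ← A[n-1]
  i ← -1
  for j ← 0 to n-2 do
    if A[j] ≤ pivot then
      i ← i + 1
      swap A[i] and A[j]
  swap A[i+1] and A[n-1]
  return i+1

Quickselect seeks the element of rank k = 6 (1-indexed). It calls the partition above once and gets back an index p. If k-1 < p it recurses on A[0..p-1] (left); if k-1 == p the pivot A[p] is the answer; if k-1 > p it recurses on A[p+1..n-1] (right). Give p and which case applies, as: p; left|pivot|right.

pivot=-1, i=-1
j=0: -10≤-1, i=0, swap(0,0) ⇒ -10 -4 3 -2 -11 -6 -1
j=1: -4≤-1, i=1, swap(1,1) ⇒ -10 -4 3 -2 -11 -6 -1
j=2: 3>-1, skip
j=3: -2≤-1, i=2, swap(2,3) ⇒ -10 -4 -2 3 -11 -6 -1
j=4: -11≤-1, i=3, swap(3,4) ⇒ -10 -4 -2 -11 3 -6 -1
j=5: -6≤-1, i=4, swap(4,5) ⇒ -10 -4 -2 -11 -6 3 -1
swap(5,6) ⇒ -10 -4 -2 -11 -6 -1 3; return 5
p = 5; k-1 = 5 == 5 ⇒ pivot

5; pivot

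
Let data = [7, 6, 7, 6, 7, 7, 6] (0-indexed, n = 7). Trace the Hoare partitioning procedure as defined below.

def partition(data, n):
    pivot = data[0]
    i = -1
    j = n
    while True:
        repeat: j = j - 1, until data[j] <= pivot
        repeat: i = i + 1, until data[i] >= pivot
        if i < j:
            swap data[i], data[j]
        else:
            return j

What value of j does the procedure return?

pivot = data[0] = 7; i = -1, j = 7
j→6 (data[6]=6≤7), i→0 (data[0]=7≥7); i<j, swap → [6, 6, 7, 6, 7, 7, 7]
j→5 (data[5]=7≤7), i→2 (data[2]=7≥7); i<j, swap → [6, 6, 7, 6, 7, 7, 7]
j→4, i→4; i≥j, return j=4. data = [6, 6, 7, 6, 7, 7, 7]

4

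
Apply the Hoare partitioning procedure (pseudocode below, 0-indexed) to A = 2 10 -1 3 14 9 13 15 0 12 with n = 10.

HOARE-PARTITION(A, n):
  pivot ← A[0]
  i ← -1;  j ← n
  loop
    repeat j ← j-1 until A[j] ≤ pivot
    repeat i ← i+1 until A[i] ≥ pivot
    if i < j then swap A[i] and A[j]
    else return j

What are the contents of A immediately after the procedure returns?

pivot = A[0] = 2; i = -1, j = 10
j→8 (A[8]=0≤2), i→0 (A[0]=2≥2); i<j, swap → 0 10 -1 3 14 9 13 15 2 12
j→2 (A[2]=-1≤2), i→1 (A[1]=10≥2); i<j, swap → 0 -1 10 3 14 9 13 15 2 12
j→1, i→2; i≥j, return j=1. A = 0 -1 10 3 14 9 13 15 2 12

0 -1 10 3 14 9 13 15 2 12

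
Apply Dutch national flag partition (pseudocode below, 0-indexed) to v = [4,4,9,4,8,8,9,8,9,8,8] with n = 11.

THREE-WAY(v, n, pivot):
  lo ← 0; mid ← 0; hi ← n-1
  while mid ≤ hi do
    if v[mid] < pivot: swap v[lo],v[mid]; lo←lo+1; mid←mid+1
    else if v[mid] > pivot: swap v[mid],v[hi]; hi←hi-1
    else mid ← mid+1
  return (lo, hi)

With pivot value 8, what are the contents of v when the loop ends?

[4,4,4,8,8,8,8,8,9,9,9]

pivot = 8; lo=0, mid=0, hi=10
v[mid]=4<8: swap v[0],v[0]; lo=1,mid=1 → [4,4,9,4,8,8,9,8,9,8,8]
v[mid]=4<8: swap v[1],v[1]; lo=2,mid=2 → [4,4,9,4,8,8,9,8,9,8,8]
v[mid]=9>8: swap v[2],v[10]; hi=9 → [4,4,8,4,8,8,9,8,9,8,9]
v[mid]=8=8: mid=3
v[mid]=4<8: swap v[2],v[3]; lo=3,mid=4 → [4,4,4,8,8,8,9,8,9,8,9]
v[mid]=8=8: mid=5
v[mid]=8=8: mid=6
v[mid]=9>8: swap v[6],v[9]; hi=8 → [4,4,4,8,8,8,8,8,9,9,9]
v[mid]=8=8: mid=7
v[mid]=8=8: mid=8
v[mid]=9>8: swap v[8],v[8]; hi=7 → [4,4,4,8,8,8,8,8,9,9,9]
end: lo=3, hi=7; v = [4,4,4,8,8,8,8,8,9,9,9]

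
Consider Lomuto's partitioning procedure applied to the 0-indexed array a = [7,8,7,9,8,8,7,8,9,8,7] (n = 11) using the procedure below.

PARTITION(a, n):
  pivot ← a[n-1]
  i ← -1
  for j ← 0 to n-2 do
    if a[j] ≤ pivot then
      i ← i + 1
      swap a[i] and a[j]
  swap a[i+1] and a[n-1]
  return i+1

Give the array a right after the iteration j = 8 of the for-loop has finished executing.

pivot=7, i=-1
j=0: 7≤7, i=0, swap(0,0) ⇒ [7,8,7,9,8,8,7,8,9,8,7]
j=1: 8>7, skip
j=2: 7≤7, i=1, swap(1,2) ⇒ [7,7,8,9,8,8,7,8,9,8,7]
j=3: 9>7, skip
j=4: 8>7, skip
j=5: 8>7, skip
j=6: 7≤7, i=2, swap(2,6) ⇒ [7,7,7,9,8,8,8,8,9,8,7]
j=7: 8>7, skip
j=8: 9>7, skip
(after j=8) a = [7,7,7,9,8,8,8,8,9,8,7]

[7,7,7,9,8,8,8,8,9,8,7]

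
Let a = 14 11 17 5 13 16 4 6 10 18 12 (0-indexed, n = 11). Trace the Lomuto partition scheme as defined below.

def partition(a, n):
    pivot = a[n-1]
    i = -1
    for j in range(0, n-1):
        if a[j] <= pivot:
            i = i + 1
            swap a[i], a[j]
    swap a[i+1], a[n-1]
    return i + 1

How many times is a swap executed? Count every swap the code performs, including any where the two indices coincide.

pivot=12, i=-1
j=0: 14>12, skip
j=1: 11≤12, i=0, swap(0,1) ⇒ 11 14 17 5 13 16 4 6 10 18 12
j=2: 17>12, skip
j=3: 5≤12, i=1, swap(1,3) ⇒ 11 5 17 14 13 16 4 6 10 18 12
j=4: 13>12, skip
j=5: 16>12, skip
j=6: 4≤12, i=2, swap(2,6) ⇒ 11 5 4 14 13 16 17 6 10 18 12
j=7: 6≤12, i=3, swap(3,7) ⇒ 11 5 4 6 13 16 17 14 10 18 12
j=8: 10≤12, i=4, swap(4,8) ⇒ 11 5 4 6 10 16 17 14 13 18 12
j=9: 18>12, skip
swap(5,10) ⇒ 11 5 4 6 10 12 17 14 13 18 16; return 5

6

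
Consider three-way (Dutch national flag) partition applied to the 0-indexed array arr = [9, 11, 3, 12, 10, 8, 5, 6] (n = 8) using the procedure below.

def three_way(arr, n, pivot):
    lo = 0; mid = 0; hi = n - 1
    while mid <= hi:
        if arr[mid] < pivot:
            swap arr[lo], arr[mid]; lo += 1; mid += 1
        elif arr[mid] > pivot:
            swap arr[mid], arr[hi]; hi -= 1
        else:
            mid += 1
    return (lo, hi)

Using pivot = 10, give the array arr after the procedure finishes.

[9, 6, 3, 5, 8, 10, 12, 11]

lo=0 mid=0 hi=7
9<10: swap(0,0), lo=1 mid=1 ⇒ [9, 11, 3, 12, 10, 8, 5, 6]
11>10: swap(1,7), hi=6 ⇒ [9, 6, 3, 12, 10, 8, 5, 11]
6<10: swap(1,1), lo=2 mid=2 ⇒ [9, 6, 3, 12, 10, 8, 5, 11]
3<10: swap(2,2), lo=3 mid=3 ⇒ [9, 6, 3, 12, 10, 8, 5, 11]
12>10: swap(3,6), hi=5 ⇒ [9, 6, 3, 5, 10, 8, 12, 11]
5<10: swap(3,3), lo=4 mid=4 ⇒ [9, 6, 3, 5, 10, 8, 12, 11]
10=10: mid=5
8<10: swap(4,5), lo=5 mid=6 ⇒ [9, 6, 3, 5, 8, 10, 12, 11]
done. lo=5 hi=5; arr=[9, 6, 3, 5, 8, 10, 12, 11]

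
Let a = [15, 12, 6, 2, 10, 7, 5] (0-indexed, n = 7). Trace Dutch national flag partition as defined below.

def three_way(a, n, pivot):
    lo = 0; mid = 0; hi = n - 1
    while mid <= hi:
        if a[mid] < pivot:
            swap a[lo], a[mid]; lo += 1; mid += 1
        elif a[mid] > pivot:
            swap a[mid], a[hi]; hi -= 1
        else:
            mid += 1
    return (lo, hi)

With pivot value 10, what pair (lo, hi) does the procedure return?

lo=0 mid=0 hi=6
15>10: swap(0,6), hi=5 ⇒ [5, 12, 6, 2, 10, 7, 15]
5<10: swap(0,0), lo=1 mid=1 ⇒ [5, 12, 6, 2, 10, 7, 15]
12>10: swap(1,5), hi=4 ⇒ [5, 7, 6, 2, 10, 12, 15]
7<10: swap(1,1), lo=2 mid=2 ⇒ [5, 7, 6, 2, 10, 12, 15]
6<10: swap(2,2), lo=3 mid=3 ⇒ [5, 7, 6, 2, 10, 12, 15]
2<10: swap(3,3), lo=4 mid=4 ⇒ [5, 7, 6, 2, 10, 12, 15]
10=10: mid=5
done. lo=4 hi=4; a=[5, 7, 6, 2, 10, 12, 15]

(4, 4)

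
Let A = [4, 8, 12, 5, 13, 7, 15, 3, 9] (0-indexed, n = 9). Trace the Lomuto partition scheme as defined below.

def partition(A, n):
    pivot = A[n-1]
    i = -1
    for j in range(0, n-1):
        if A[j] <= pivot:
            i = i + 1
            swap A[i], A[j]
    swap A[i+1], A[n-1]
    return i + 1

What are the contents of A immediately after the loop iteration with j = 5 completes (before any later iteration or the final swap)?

pivot=9, i=-1
j=0: 4≤9, i=0, swap(0,0) ⇒ [4, 8, 12, 5, 13, 7, 15, 3, 9]
j=1: 8≤9, i=1, swap(1,1) ⇒ [4, 8, 12, 5, 13, 7, 15, 3, 9]
j=2: 12>9, skip
j=3: 5≤9, i=2, swap(2,3) ⇒ [4, 8, 5, 12, 13, 7, 15, 3, 9]
j=4: 13>9, skip
j=5: 7≤9, i=3, swap(3,5) ⇒ [4, 8, 5, 7, 13, 12, 15, 3, 9]
(after j=5) A = [4, 8, 5, 7, 13, 12, 15, 3, 9]

[4, 8, 5, 7, 13, 12, 15, 3, 9]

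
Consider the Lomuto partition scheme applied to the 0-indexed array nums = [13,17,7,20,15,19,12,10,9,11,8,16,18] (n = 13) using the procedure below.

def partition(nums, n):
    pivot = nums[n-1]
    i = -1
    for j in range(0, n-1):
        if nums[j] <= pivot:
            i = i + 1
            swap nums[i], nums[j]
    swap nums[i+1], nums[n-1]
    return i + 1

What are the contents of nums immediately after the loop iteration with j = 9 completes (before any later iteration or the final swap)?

pivot=18, i=-1
j=0: 13≤18, i=0, swap(0,0) ⇒ [13,17,7,20,15,19,12,10,9,11,8,16,18]
j=1: 17≤18, i=1, swap(1,1) ⇒ [13,17,7,20,15,19,12,10,9,11,8,16,18]
j=2: 7≤18, i=2, swap(2,2) ⇒ [13,17,7,20,15,19,12,10,9,11,8,16,18]
j=3: 20>18, skip
j=4: 15≤18, i=3, swap(3,4) ⇒ [13,17,7,15,20,19,12,10,9,11,8,16,18]
j=5: 19>18, skip
j=6: 12≤18, i=4, swap(4,6) ⇒ [13,17,7,15,12,19,20,10,9,11,8,16,18]
j=7: 10≤18, i=5, swap(5,7) ⇒ [13,17,7,15,12,10,20,19,9,11,8,16,18]
j=8: 9≤18, i=6, swap(6,8) ⇒ [13,17,7,15,12,10,9,19,20,11,8,16,18]
j=9: 11≤18, i=7, swap(7,9) ⇒ [13,17,7,15,12,10,9,11,20,19,8,16,18]
(after j=9) nums = [13,17,7,15,12,10,9,11,20,19,8,16,18]

[13,17,7,15,12,10,9,11,20,19,8,16,18]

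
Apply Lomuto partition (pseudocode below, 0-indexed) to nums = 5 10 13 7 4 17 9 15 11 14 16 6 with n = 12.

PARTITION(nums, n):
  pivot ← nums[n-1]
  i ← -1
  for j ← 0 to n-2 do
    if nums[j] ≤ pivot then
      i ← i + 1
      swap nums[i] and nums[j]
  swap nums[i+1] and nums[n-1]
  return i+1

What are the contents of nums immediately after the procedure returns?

pivot=6, i=-1
j=0: 5≤6, i=0, swap(0,0) ⇒ 5 10 13 7 4 17 9 15 11 14 16 6
j=1: 10>6, skip
j=2: 13>6, skip
j=3: 7>6, skip
j=4: 4≤6, i=1, swap(1,4) ⇒ 5 4 13 7 10 17 9 15 11 14 16 6
j=5: 17>6, skip
j=6: 9>6, skip
j=7: 15>6, skip
j=8: 11>6, skip
j=9: 14>6, skip
j=10: 16>6, skip
swap(2,11) ⇒ 5 4 6 7 10 17 9 15 11 14 16 13; return 2

5 4 6 7 10 17 9 15 11 14 16 13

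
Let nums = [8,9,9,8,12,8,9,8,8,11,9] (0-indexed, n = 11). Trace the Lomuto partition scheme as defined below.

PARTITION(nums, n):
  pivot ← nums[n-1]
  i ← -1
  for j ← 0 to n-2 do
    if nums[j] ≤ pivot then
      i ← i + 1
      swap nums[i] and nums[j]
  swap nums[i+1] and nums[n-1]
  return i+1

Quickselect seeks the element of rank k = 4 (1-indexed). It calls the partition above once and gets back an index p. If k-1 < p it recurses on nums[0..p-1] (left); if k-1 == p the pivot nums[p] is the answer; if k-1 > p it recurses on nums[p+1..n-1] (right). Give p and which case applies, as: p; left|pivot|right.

8; left

pivot = nums[10] = 9; i = -1
j=0: nums[0]=8 ≤ 9 → i=0, swap nums[0],nums[0] (no change) → [8,9,9,8,12,8,9,8,8,11,9]
j=1: nums[1]=9 ≤ 9 → i=1, swap nums[1],nums[1] (no change) → [8,9,9,8,12,8,9,8,8,11,9]
j=2: nums[2]=9 ≤ 9 → i=2, swap nums[2],nums[2] (no change) → [8,9,9,8,12,8,9,8,8,11,9]
j=3: nums[3]=8 ≤ 9 → i=3, swap nums[3],nums[3] (no change) → [8,9,9,8,12,8,9,8,8,11,9]
j=4: nums[4]=12 > 9 → no swap
j=5: nums[5]=8 ≤ 9 → i=4, swap nums[4],nums[5] → [8,9,9,8,8,12,9,8,8,11,9]
j=6: nums[6]=9 ≤ 9 → i=5, swap nums[5],nums[6] → [8,9,9,8,8,9,12,8,8,11,9]
j=7: nums[7]=8 ≤ 9 → i=6, swap nums[6],nums[7] → [8,9,9,8,8,9,8,12,8,11,9]
j=8: nums[8]=8 ≤ 9 → i=7, swap nums[7],nums[8] → [8,9,9,8,8,9,8,8,12,11,9]
j=9: nums[9]=11 > 9 → no swap
final swap nums[8],nums[10] → [8,9,9,8,8,9,8,8,9,11,12]; return 8
p = 8; k-1 = 3 < 8 ⇒ left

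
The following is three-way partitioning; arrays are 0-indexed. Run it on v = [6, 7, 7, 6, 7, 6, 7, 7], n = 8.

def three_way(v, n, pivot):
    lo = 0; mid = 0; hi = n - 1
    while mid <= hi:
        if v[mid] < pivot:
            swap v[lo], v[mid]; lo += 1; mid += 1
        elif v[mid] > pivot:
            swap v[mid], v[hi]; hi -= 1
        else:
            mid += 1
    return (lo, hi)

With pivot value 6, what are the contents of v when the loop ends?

[6, 6, 6, 7, 7, 7, 7, 7]

lo=0 mid=0 hi=7
6=6: mid=1
7>6: swap(1,7), hi=6 ⇒ [6, 7, 7, 6, 7, 6, 7, 7]
7>6: swap(1,6), hi=5 ⇒ [6, 7, 7, 6, 7, 6, 7, 7]
7>6: swap(1,5), hi=4 ⇒ [6, 6, 7, 6, 7, 7, 7, 7]
6=6: mid=2
7>6: swap(2,4), hi=3 ⇒ [6, 6, 7, 6, 7, 7, 7, 7]
7>6: swap(2,3), hi=2 ⇒ [6, 6, 6, 7, 7, 7, 7, 7]
6=6: mid=3
done. lo=0 hi=2; v=[6, 6, 6, 7, 7, 7, 7, 7]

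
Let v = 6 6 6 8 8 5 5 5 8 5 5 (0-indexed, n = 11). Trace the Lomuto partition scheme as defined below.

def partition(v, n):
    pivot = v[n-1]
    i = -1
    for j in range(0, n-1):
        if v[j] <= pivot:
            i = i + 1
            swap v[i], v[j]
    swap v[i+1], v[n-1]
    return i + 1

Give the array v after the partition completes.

pivot = v[10] = 5; i = -1
j=0: v[0]=6 > 5 → no swap
j=1: v[1]=6 > 5 → no swap
j=2: v[2]=6 > 5 → no swap
j=3: v[3]=8 > 5 → no swap
j=4: v[4]=8 > 5 → no swap
j=5: v[5]=5 ≤ 5 → i=0, swap v[0],v[5] → 5 6 6 8 8 6 5 5 8 5 5
j=6: v[6]=5 ≤ 5 → i=1, swap v[1],v[6] → 5 5 6 8 8 6 6 5 8 5 5
j=7: v[7]=5 ≤ 5 → i=2, swap v[2],v[7] → 5 5 5 8 8 6 6 6 8 5 5
j=8: v[8]=8 > 5 → no swap
j=9: v[9]=5 ≤ 5 → i=3, swap v[3],v[9] → 5 5 5 5 8 6 6 6 8 8 5
final swap v[4],v[10] → 5 5 5 5 5 6 6 6 8 8 8; return 4

5 5 5 5 5 6 6 6 8 8 8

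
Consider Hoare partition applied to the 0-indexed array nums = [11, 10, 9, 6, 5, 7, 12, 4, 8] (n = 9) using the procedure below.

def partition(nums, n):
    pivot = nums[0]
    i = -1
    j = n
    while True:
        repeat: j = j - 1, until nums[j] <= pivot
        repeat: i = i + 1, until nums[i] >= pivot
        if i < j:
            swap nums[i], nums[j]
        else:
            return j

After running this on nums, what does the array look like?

pivot = nums[0] = 11; i = -1, j = 9
j→8 (nums[8]=8≤11), i→0 (nums[0]=11≥11); i<j, swap → [8, 10, 9, 6, 5, 7, 12, 4, 11]
j→7 (nums[7]=4≤11), i→6 (nums[6]=12≥11); i<j, swap → [8, 10, 9, 6, 5, 7, 4, 12, 11]
j→6, i→7; i≥j, return j=6. nums = [8, 10, 9, 6, 5, 7, 4, 12, 11]

[8, 10, 9, 6, 5, 7, 4, 12, 11]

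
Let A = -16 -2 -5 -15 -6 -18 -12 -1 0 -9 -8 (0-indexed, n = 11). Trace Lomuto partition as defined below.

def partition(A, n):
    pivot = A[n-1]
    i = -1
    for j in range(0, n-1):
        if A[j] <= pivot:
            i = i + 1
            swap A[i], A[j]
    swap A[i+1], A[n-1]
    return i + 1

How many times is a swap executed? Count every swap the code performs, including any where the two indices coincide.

6

pivot = A[10] = -8; i = -1
j=0: A[0]=-16 ≤ -8 → i=0, swap A[0],A[0] (no change) → -16 -2 -5 -15 -6 -18 -12 -1 0 -9 -8
j=1: A[1]=-2 > -8 → no swap
j=2: A[2]=-5 > -8 → no swap
j=3: A[3]=-15 ≤ -8 → i=1, swap A[1],A[3] → -16 -15 -5 -2 -6 -18 -12 -1 0 -9 -8
j=4: A[4]=-6 > -8 → no swap
j=5: A[5]=-18 ≤ -8 → i=2, swap A[2],A[5] → -16 -15 -18 -2 -6 -5 -12 -1 0 -9 -8
j=6: A[6]=-12 ≤ -8 → i=3, swap A[3],A[6] → -16 -15 -18 -12 -6 -5 -2 -1 0 -9 -8
j=7: A[7]=-1 > -8 → no swap
j=8: A[8]=0 > -8 → no swap
j=9: A[9]=-9 ≤ -8 → i=4, swap A[4],A[9] → -16 -15 -18 -12 -9 -5 -2 -1 0 -6 -8
final swap A[5],A[10] → -16 -15 -18 -12 -9 -8 -2 -1 0 -6 -5; return 5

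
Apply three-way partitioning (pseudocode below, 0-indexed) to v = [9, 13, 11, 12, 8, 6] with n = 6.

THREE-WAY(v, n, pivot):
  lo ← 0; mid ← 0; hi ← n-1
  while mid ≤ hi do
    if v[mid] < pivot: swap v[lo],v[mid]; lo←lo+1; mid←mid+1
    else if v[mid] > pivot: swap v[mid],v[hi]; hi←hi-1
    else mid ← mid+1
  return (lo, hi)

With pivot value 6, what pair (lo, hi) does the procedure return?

lo=0 mid=0 hi=5
9>6: swap(0,5), hi=4 ⇒ [6, 13, 11, 12, 8, 9]
6=6: mid=1
13>6: swap(1,4), hi=3 ⇒ [6, 8, 11, 12, 13, 9]
8>6: swap(1,3), hi=2 ⇒ [6, 12, 11, 8, 13, 9]
12>6: swap(1,2), hi=1 ⇒ [6, 11, 12, 8, 13, 9]
11>6: swap(1,1), hi=0 ⇒ [6, 11, 12, 8, 13, 9]
done. lo=0 hi=0; v=[6, 11, 12, 8, 13, 9]

(0, 0)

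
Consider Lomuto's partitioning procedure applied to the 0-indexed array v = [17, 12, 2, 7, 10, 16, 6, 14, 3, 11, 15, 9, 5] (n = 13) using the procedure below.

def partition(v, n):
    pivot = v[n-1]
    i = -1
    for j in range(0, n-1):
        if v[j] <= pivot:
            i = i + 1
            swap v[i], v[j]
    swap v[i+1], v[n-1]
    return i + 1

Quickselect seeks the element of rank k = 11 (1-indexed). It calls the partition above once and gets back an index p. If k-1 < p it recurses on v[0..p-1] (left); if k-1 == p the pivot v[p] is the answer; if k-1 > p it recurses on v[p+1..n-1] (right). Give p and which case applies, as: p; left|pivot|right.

pivot=5, i=-1
j=0: 17>5, skip
j=1: 12>5, skip
j=2: 2≤5, i=0, swap(0,2) ⇒ [2, 12, 17, 7, 10, 16, 6, 14, 3, 11, 15, 9, 5]
j=3: 7>5, skip
j=4: 10>5, skip
j=5: 16>5, skip
j=6: 6>5, skip
j=7: 14>5, skip
j=8: 3≤5, i=1, swap(1,8) ⇒ [2, 3, 17, 7, 10, 16, 6, 14, 12, 11, 15, 9, 5]
j=9: 11>5, skip
j=10: 15>5, skip
j=11: 9>5, skip
swap(2,12) ⇒ [2, 3, 5, 7, 10, 16, 6, 14, 12, 11, 15, 9, 17]; return 2
p = 2; k-1 = 10 > 2 ⇒ right

2; right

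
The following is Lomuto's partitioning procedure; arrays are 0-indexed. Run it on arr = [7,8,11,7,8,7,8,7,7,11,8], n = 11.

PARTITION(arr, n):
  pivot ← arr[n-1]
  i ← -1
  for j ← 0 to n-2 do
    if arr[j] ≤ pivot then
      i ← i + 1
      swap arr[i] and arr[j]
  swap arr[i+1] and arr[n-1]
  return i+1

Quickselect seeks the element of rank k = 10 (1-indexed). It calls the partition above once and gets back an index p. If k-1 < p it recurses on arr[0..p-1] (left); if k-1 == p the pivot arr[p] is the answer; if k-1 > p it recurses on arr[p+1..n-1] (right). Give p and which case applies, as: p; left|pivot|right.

8; right

pivot=8, i=-1
j=0: 7≤8, i=0, swap(0,0) ⇒ [7,8,11,7,8,7,8,7,7,11,8]
j=1: 8≤8, i=1, swap(1,1) ⇒ [7,8,11,7,8,7,8,7,7,11,8]
j=2: 11>8, skip
j=3: 7≤8, i=2, swap(2,3) ⇒ [7,8,7,11,8,7,8,7,7,11,8]
j=4: 8≤8, i=3, swap(3,4) ⇒ [7,8,7,8,11,7,8,7,7,11,8]
j=5: 7≤8, i=4, swap(4,5) ⇒ [7,8,7,8,7,11,8,7,7,11,8]
j=6: 8≤8, i=5, swap(5,6) ⇒ [7,8,7,8,7,8,11,7,7,11,8]
j=7: 7≤8, i=6, swap(6,7) ⇒ [7,8,7,8,7,8,7,11,7,11,8]
j=8: 7≤8, i=7, swap(7,8) ⇒ [7,8,7,8,7,8,7,7,11,11,8]
j=9: 11>8, skip
swap(8,10) ⇒ [7,8,7,8,7,8,7,7,8,11,11]; return 8
p = 8; k-1 = 9 > 8 ⇒ right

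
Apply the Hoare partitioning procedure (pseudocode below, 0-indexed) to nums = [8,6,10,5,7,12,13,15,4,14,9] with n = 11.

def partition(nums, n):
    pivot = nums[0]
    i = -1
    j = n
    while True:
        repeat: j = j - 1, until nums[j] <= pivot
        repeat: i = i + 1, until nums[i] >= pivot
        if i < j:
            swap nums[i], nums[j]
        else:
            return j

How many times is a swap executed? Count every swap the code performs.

pivot = nums[0] = 8; i = -1, j = 11
j→8 (nums[8]=4≤8), i→0 (nums[0]=8≥8); i<j, swap → [4,6,10,5,7,12,13,15,8,14,9]
j→4 (nums[4]=7≤8), i→2 (nums[2]=10≥8); i<j, swap → [4,6,7,5,10,12,13,15,8,14,9]
j→3, i→4; i≥j, return j=3. nums = [4,6,7,5,10,12,13,15,8,14,9]

2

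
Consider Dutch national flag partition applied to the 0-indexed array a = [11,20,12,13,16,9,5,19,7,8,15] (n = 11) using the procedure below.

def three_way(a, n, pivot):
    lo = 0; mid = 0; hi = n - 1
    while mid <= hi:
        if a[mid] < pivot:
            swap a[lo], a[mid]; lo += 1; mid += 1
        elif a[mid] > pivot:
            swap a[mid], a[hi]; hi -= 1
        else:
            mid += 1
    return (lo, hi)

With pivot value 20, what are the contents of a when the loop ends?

[11,12,13,16,9,5,19,7,8,15,20]

lo=0 mid=0 hi=10
11<20: swap(0,0), lo=1 mid=1 ⇒ [11,20,12,13,16,9,5,19,7,8,15]
20=20: mid=2
12<20: swap(1,2), lo=2 mid=3 ⇒ [11,12,20,13,16,9,5,19,7,8,15]
13<20: swap(2,3), lo=3 mid=4 ⇒ [11,12,13,20,16,9,5,19,7,8,15]
16<20: swap(3,4), lo=4 mid=5 ⇒ [11,12,13,16,20,9,5,19,7,8,15]
9<20: swap(4,5), lo=5 mid=6 ⇒ [11,12,13,16,9,20,5,19,7,8,15]
5<20: swap(5,6), lo=6 mid=7 ⇒ [11,12,13,16,9,5,20,19,7,8,15]
19<20: swap(6,7), lo=7 mid=8 ⇒ [11,12,13,16,9,5,19,20,7,8,15]
7<20: swap(7,8), lo=8 mid=9 ⇒ [11,12,13,16,9,5,19,7,20,8,15]
8<20: swap(8,9), lo=9 mid=10 ⇒ [11,12,13,16,9,5,19,7,8,20,15]
15<20: swap(9,10), lo=10 mid=11 ⇒ [11,12,13,16,9,5,19,7,8,15,20]
done. lo=10 hi=10; a=[11,12,13,16,9,5,19,7,8,15,20]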